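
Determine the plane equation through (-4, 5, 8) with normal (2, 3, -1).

The plane through P with normal n = (a, b, c) satisfies n·(r - P) = 0,
i.e. ax + by + cz = a·x₀ + b·y₀ + c·z₀.
d = 2·(-4) + 3·5 + (-1)·8
  = -8 + 15 - 8
  = -1
Equation: 2x + 3y - z = -1

2x + 3y - z = -1


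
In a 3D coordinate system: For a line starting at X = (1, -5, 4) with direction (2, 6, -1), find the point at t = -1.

P(t) = X + t·d
  = (1 + 2·(-1), -5 + 6·(-1), 4 + (-1)·(-1))
  = (1 - 2, -5 - 6, 4 + 1)
  = (-1, -11, 5)

(-1, -11, 5)


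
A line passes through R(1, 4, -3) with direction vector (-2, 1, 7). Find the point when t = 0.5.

P(t) = R + t·d
  = (1 + (-2)·0.5, 4 + 1·0.5, -3 + 7·0.5)
  = (1 - 1, 4 + 0.5, -3 + 3.5)
  = (0, 4.5, 0.5)

(0, 4.5, 0.5)


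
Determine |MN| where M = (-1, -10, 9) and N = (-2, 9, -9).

d = √[(x₂-x₁)² + (y₂-y₁)² + (z₂-z₁)²]
  = √[(-1)² + 19² + (-18)²]
  = √[1 + 361 + 324]
  = √686
  ≈ 26.19

26.19


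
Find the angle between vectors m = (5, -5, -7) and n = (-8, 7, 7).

m·n = 5·(-8) + (-5)·7 + (-7)·7 = -40 - 35 - 49 = -124
|m| = √(5² + (-5)² + (-7)²) = √99 ≈ 9.95
|n| = √((-8)² + 7² + 7²) = √162 ≈ 12.73
cos θ = (m·n)/(|m||n|) = -124/(9.95·12.73) ≈ -0.9791
θ = arccos(-0.9791) ≈ 168.3°

168.3°


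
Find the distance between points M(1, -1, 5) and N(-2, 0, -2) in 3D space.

d = √[(x₂-x₁)² + (y₂-y₁)² + (z₂-z₁)²]
  = √[(-3)² + 1² + (-7)²]
  = √[9 + 1 + 49]
  = √59
  ≈ 7.681

7.681


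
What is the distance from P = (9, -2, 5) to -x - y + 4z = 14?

distance = |a·x₀ + b·y₀ + c·z₀ - d| / √(a² + b² + c²)
  = |(-1)·9 + (-1)·(-2) + 4·5 - 14| / √((-1)² + (-1)² + 4²)
  = |-9 + 2 + 20 - 14| / √(1 + 1 + 16)
  = |-1| / √18
  = 1 / 4.243
  ≈ 0.2357

0.2357


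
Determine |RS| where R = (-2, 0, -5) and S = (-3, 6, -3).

d = √[(x₂-x₁)² + (y₂-y₁)² + (z₂-z₁)²]
  = √[(-1)² + 6² + 2²]
  = √[1 + 36 + 4]
  = √41
  ≈ 6.403

6.403


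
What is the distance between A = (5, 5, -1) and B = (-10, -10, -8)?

d = √[(x₂-x₁)² + (y₂-y₁)² + (z₂-z₁)²]
  = √[(-15)² + (-15)² + (-7)²]
  = √[225 + 225 + 49]
  = √499
  ≈ 22.34

22.34


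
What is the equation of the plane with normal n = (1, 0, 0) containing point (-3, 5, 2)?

The plane through P with normal n = (a, b, c) satisfies n·(r - P) = 0,
i.e. ax + by + cz = a·x₀ + b·y₀ + c·z₀.
d = 1·(-3) + 0·5 + 0·2
  = -3 + 0 + 0
  = -3
Equation: x = -3

x = -3


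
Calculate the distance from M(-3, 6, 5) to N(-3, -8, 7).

d = √[(x₂-x₁)² + (y₂-y₁)² + (z₂-z₁)²]
  = √[0² + (-14)² + 2²]
  = √[0 + 196 + 4]
  = √200
  ≈ 14.14

14.14


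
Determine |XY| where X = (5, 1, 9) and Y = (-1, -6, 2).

d = √[(x₂-x₁)² + (y₂-y₁)² + (z₂-z₁)²]
  = √[(-6)² + (-7)² + (-7)²]
  = √[36 + 49 + 49]
  = √134
  ≈ 11.58

11.58


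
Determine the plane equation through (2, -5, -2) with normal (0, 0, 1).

The plane through P with normal n = (a, b, c) satisfies n·(r - P) = 0,
i.e. ax + by + cz = a·x₀ + b·y₀ + c·z₀.
d = 0·2 + 0·(-5) + 1·(-2)
  = 0 + 0 - 2
  = -2
Equation: z = -2

z = -2


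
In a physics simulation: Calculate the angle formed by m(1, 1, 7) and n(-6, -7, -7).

m·n = 1·(-6) + 1·(-7) + 7·(-7) = -6 - 7 - 49 = -62
|m| = √(1² + 1² + 7²) = √51 ≈ 7.141
|n| = √((-6)² + (-7)² + (-7)²) = √134 ≈ 11.58
cos θ = (m·n)/(|m||n|) = -62/(7.141·11.58) ≈ -0.75
θ = arccos(-0.75) ≈ 138.6°

138.6°


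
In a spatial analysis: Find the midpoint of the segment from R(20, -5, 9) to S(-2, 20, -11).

M = ((x₁+x₂)/2, (y₁+y₂)/2, (z₁+z₂)/2)
  = ((20 - 2)/2, (-5 + 20)/2, (9 - 11)/2)
  = (18/2, 15/2, -2/2)
  = (9, 7.5, -1)

(9, 7.5, -1)


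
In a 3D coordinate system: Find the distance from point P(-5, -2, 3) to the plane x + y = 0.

distance = |a·x₀ + b·y₀ + c·z₀ - d| / √(a² + b² + c²)
  = |1·(-5) + 1·(-2) + 0·3 - 0| / √(1² + 1² + 0²)
  = |-5 - 2 + 0 + 0| / √(1 + 1 + 0)
  = |-7| / √2
  = 7 / 1.414
  ≈ 4.95

4.95


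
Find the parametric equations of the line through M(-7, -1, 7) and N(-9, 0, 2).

Direction vector d = N - M = (-9 + 7, 0 + 1, 2 - 7) = (-2, 1, -5)
Parametric form r = M + t·d:
x = -7 - 2t, y = -1 + t, z = 7 - 5t

x = -7 - 2t, y = -1 + t, z = 7 - 5t


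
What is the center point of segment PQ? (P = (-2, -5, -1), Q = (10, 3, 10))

M = ((x₁+x₂)/2, (y₁+y₂)/2, (z₁+z₂)/2)
  = ((-2 + 10)/2, (-5 + 3)/2, (-1 + 10)/2)
  = (8/2, -2/2, 9/2)
  = (4, -1, 4.5)

(4, -1, 4.5)


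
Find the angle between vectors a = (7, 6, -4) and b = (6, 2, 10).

a·b = 7·6 + 6·2 + (-4)·10 = 42 + 12 - 40 = 14
|a| = √(7² + 6² + (-4)²) = √101 ≈ 10.05
|b| = √(6² + 2² + 10²) = √140 ≈ 11.83
cos θ = (a·b)/(|a||b|) = 14/(10.05·11.83) ≈ 0.1177
θ = arccos(0.1177) ≈ 83.24°

83.24°


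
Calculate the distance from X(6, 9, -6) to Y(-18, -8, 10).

d = √[(x₂-x₁)² + (y₂-y₁)² + (z₂-z₁)²]
  = √[(-24)² + (-17)² + 16²]
  = √[576 + 289 + 256]
  = √1121
  ≈ 33.48

33.48


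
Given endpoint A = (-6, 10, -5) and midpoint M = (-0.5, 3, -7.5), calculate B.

B = 2M - A
  = (2·(-0.5) - (-6), 2·3 - 10, 2·(-7.5) - (-5))
  = (-1 + 6, 6 - 10, -15 + 5)
  = (5, -4, -10)

(5, -4, -10)


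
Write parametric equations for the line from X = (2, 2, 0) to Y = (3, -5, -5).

Direction vector d = Y - X = (3 - 2, -5 - 2, -5 + 0) = (1, -7, -5)
Parametric form r = X + t·d:
x = 2 + t, y = 2 - 7t, z = 0 - 5t

x = 2 + t, y = 2 - 7t, z = 0 - 5t


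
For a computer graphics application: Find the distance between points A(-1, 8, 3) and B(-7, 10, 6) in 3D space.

d = √[(x₂-x₁)² + (y₂-y₁)² + (z₂-z₁)²]
  = √[(-6)² + 2² + 3²]
  = √[36 + 4 + 9]
  = √49
  ≈ 7

7


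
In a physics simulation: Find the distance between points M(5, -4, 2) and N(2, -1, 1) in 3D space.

d = √[(x₂-x₁)² + (y₂-y₁)² + (z₂-z₁)²]
  = √[(-3)² + 3² + (-1)²]
  = √[9 + 9 + 1]
  = √19
  ≈ 4.359

4.359


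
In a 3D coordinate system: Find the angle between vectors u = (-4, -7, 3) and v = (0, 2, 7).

u·v = (-4)·0 + (-7)·2 + 3·7 = 0 - 14 + 21 = 7
|u| = √((-4)² + (-7)² + 3²) = √74 ≈ 8.602
|v| = √(0² + 2² + 7²) = √53 ≈ 7.28
cos θ = (u·v)/(|u||v|) = 7/(8.602·7.28) ≈ 0.1118
θ = arccos(0.1118) ≈ 83.58°

83.58°


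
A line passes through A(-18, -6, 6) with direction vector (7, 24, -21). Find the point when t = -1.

P(t) = A + t·d
  = (-18 + 7·(-1), -6 + 24·(-1), 6 + (-21)·(-1))
  = (-18 - 7, -6 - 24, 6 + 21)
  = (-25, -30, 27)

(-25, -30, 27)


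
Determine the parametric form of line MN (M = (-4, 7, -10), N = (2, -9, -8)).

Direction vector d = N - M = (2 + 4, -9 - 7, -8 + 10) = (6, -16, 2)
Parametric form r = M + t·d:
x = -4 + 6t, y = 7 - 16t, z = -10 + 2t

x = -4 + 6t, y = 7 - 16t, z = -10 + 2t


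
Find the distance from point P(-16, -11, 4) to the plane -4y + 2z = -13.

distance = |a·x₀ + b·y₀ + c·z₀ - d| / √(a² + b² + c²)
  = |0·(-16) + (-4)·(-11) + 2·4 - (-13)| / √(0² + (-4)² + 2²)
  = |0 + 44 + 8 + 13| / √(0 + 16 + 4)
  = |65| / √20
  = 65 / 4.472
  ≈ 14.53

14.53


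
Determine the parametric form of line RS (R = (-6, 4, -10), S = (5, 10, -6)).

Direction vector d = S - R = (5 + 6, 10 - 4, -6 + 10) = (11, 6, 4)
Parametric form r = R + t·d:
x = -6 + 11t, y = 4 + 6t, z = -10 + 4t

x = -6 + 11t, y = 4 + 6t, z = -10 + 4t


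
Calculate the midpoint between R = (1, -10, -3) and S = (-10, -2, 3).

M = ((x₁+x₂)/2, (y₁+y₂)/2, (z₁+z₂)/2)
  = ((1 - 10)/2, (-10 - 2)/2, (-3 + 3)/2)
  = (-9/2, -12/2, 0/2)
  = (-4.5, -6, 0)

(-4.5, -6, 0)


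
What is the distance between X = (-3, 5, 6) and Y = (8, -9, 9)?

d = √[(x₂-x₁)² + (y₂-y₁)² + (z₂-z₁)²]
  = √[11² + (-14)² + 3²]
  = √[121 + 196 + 9]
  = √326
  ≈ 18.06

18.06


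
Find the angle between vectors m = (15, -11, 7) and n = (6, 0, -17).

m·n = 15·6 + (-11)·0 + 7·(-17) = 90 + 0 - 119 = -29
|m| = √(15² + (-11)² + 7²) = √395 ≈ 19.87
|n| = √(6² + 0² + (-17)²) = √325 ≈ 18.03
cos θ = (m·n)/(|m||n|) = -29/(19.87·18.03) ≈ -0.08094
θ = arccos(-0.08094) ≈ 94.64°

94.64°


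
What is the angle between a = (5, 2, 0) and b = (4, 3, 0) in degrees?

a·b = 5·4 + 2·3 + 0·0 = 20 + 6 + 0 = 26
|a| = √(5² + 2² + 0²) = √29 ≈ 5.385
|b| = √(4² + 3² + 0²) = √25 ≈ 5
cos θ = (a·b)/(|a||b|) = 26/(5.385·5) ≈ 0.9656
θ = arccos(0.9656) ≈ 15.07°

15.07°


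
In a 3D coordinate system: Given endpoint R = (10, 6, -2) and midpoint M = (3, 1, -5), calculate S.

S = 2M - R
  = (2·3 - 10, 2·1 - 6, 2·(-5) - (-2))
  = (6 - 10, 2 - 6, -10 + 2)
  = (-4, -4, -8)

(-4, -4, -8)


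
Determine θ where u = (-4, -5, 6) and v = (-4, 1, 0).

u·v = (-4)·(-4) + (-5)·1 + 6·0 = 16 - 5 + 0 = 11
|u| = √((-4)² + (-5)² + 6²) = √77 ≈ 8.775
|v| = √((-4)² + 1² + 0²) = √17 ≈ 4.123
cos θ = (u·v)/(|u||v|) = 11/(8.775·4.123) ≈ 0.304
θ = arccos(0.304) ≈ 72.3°

72.3°


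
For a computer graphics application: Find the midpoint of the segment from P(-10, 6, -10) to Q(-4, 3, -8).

M = ((x₁+x₂)/2, (y₁+y₂)/2, (z₁+z₂)/2)
  = ((-10 - 4)/2, (6 + 3)/2, (-10 - 8)/2)
  = (-14/2, 9/2, -18/2)
  = (-7, 4.5, -9)

(-7, 4.5, -9)


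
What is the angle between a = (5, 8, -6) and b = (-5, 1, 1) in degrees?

a·b = 5·(-5) + 8·1 + (-6)·1 = -25 + 8 - 6 = -23
|a| = √(5² + 8² + (-6)²) = √125 ≈ 11.18
|b| = √((-5)² + 1² + 1²) = √27 ≈ 5.196
cos θ = (a·b)/(|a||b|) = -23/(11.18·5.196) ≈ -0.3959
θ = arccos(-0.3959) ≈ 113.3°

113.3°


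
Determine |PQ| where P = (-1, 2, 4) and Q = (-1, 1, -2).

d = √[(x₂-x₁)² + (y₂-y₁)² + (z₂-z₁)²]
  = √[0² + (-1)² + (-6)²]
  = √[0 + 1 + 36]
  = √37
  ≈ 6.083

6.083


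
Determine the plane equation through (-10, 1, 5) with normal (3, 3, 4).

The plane through P with normal n = (a, b, c) satisfies n·(r - P) = 0,
i.e. ax + by + cz = a·x₀ + b·y₀ + c·z₀.
d = 3·(-10) + 3·1 + 4·5
  = -30 + 3 + 20
  = -7
Equation: 3x + 3y + 4z = -7

3x + 3y + 4z = -7


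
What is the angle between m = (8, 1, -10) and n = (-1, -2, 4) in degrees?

m·n = 8·(-1) + 1·(-2) + (-10)·4 = -8 - 2 - 40 = -50
|m| = √(8² + 1² + (-10)²) = √165 ≈ 12.85
|n| = √((-1)² + (-2)² + 4²) = √21 ≈ 4.583
cos θ = (m·n)/(|m||n|) = -50/(12.85·4.583) ≈ -0.8494
θ = arccos(-0.8494) ≈ 148.1°

148.1°


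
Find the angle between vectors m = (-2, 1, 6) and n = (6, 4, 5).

m·n = (-2)·6 + 1·4 + 6·5 = -12 + 4 + 30 = 22
|m| = √((-2)² + 1² + 6²) = √41 ≈ 6.403
|n| = √(6² + 4² + 5²) = √77 ≈ 8.775
cos θ = (m·n)/(|m||n|) = 22/(6.403·8.775) ≈ 0.3915
θ = arccos(0.3915) ≈ 66.95°

66.95°


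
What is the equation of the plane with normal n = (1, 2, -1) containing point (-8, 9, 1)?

The plane through P with normal n = (a, b, c) satisfies n·(r - P) = 0,
i.e. ax + by + cz = a·x₀ + b·y₀ + c·z₀.
d = 1·(-8) + 2·9 + (-1)·1
  = -8 + 18 - 1
  = 9
Equation: x + 2y - z = 9

x + 2y - z = 9


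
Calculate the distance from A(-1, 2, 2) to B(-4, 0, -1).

d = √[(x₂-x₁)² + (y₂-y₁)² + (z₂-z₁)²]
  = √[(-3)² + (-2)² + (-3)²]
  = √[9 + 4 + 9]
  = √22
  ≈ 4.69

4.69


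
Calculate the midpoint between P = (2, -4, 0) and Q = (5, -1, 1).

M = ((x₁+x₂)/2, (y₁+y₂)/2, (z₁+z₂)/2)
  = ((2 + 5)/2, (-4 - 1)/2, (0 + 1)/2)
  = (7/2, -5/2, 1/2)
  = (3.5, -2.5, 0.5)

(3.5, -2.5, 0.5)


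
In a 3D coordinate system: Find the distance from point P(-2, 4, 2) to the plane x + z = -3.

distance = |a·x₀ + b·y₀ + c·z₀ - d| / √(a² + b² + c²)
  = |1·(-2) + 0·4 + 1·2 - (-3)| / √(1² + 0² + 1²)
  = |-2 + 0 + 2 + 3| / √(1 + 0 + 1)
  = |3| / √2
  = 3 / 1.414
  ≈ 2.121

2.121


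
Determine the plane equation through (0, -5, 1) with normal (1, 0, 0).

The plane through P with normal n = (a, b, c) satisfies n·(r - P) = 0,
i.e. ax + by + cz = a·x₀ + b·y₀ + c·z₀.
d = 1·0 + 0·(-5) + 0·1
  = 0 + 0 + 0
  = 0
Equation: x = 0

x = 0


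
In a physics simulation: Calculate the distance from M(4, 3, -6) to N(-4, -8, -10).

d = √[(x₂-x₁)² + (y₂-y₁)² + (z₂-z₁)²]
  = √[(-8)² + (-11)² + (-4)²]
  = √[64 + 121 + 16]
  = √201
  ≈ 14.18

14.18


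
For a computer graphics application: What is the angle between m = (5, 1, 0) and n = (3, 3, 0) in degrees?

m·n = 5·3 + 1·3 + 0·0 = 15 + 3 + 0 = 18
|m| = √(5² + 1² + 0²) = √26 ≈ 5.099
|n| = √(3² + 3² + 0²) = √18 ≈ 4.243
cos θ = (m·n)/(|m||n|) = 18/(5.099·4.243) ≈ 0.8321
θ = arccos(0.8321) ≈ 33.69°

33.69°


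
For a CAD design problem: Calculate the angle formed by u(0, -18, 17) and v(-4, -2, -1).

u·v = 0·(-4) + (-18)·(-2) + 17·(-1) = 0 + 36 - 17 = 19
|u| = √(0² + (-18)² + 17²) = √613 ≈ 24.76
|v| = √((-4)² + (-2)² + (-1)²) = √21 ≈ 4.583
cos θ = (u·v)/(|u||v|) = 19/(24.76·4.583) ≈ 0.1675
θ = arccos(0.1675) ≈ 80.36°

80.36°


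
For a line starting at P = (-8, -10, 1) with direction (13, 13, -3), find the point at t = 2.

P(t) = P + t·d
  = (-8 + 13·2, -10 + 13·2, 1 + (-3)·2)
  = (-8 + 26, -10 + 26, 1 - 6)
  = (18, 16, -5)

(18, 16, -5)


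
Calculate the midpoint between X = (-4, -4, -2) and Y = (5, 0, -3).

M = ((x₁+x₂)/2, (y₁+y₂)/2, (z₁+z₂)/2)
  = ((-4 + 5)/2, (-4 + 0)/2, (-2 - 3)/2)
  = (1/2, -4/2, -5/2)
  = (0.5, -2, -2.5)

(0.5, -2, -2.5)


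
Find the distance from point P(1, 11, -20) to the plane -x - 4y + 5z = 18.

distance = |a·x₀ + b·y₀ + c·z₀ - d| / √(a² + b² + c²)
  = |(-1)·1 + (-4)·11 + 5·(-20) - 18| / √((-1)² + (-4)² + 5²)
  = |-1 - 44 - 100 - 18| / √(1 + 16 + 25)
  = |-163| / √42
  = 163 / 6.481
  ≈ 25.15

25.15


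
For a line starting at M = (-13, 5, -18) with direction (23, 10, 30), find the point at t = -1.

P(t) = M + t·d
  = (-13 + 23·(-1), 5 + 10·(-1), -18 + 30·(-1))
  = (-13 - 23, 5 - 10, -18 - 30)
  = (-36, -5, -48)

(-36, -5, -48)


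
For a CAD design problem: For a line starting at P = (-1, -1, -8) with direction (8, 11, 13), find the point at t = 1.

P(t) = P + t·d
  = (-1 + 8·1, -1 + 11·1, -8 + 13·1)
  = (-1 + 8, -1 + 11, -8 + 13)
  = (7, 10, 5)

(7, 10, 5)


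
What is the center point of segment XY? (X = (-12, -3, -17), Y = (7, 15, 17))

M = ((x₁+x₂)/2, (y₁+y₂)/2, (z₁+z₂)/2)
  = ((-12 + 7)/2, (-3 + 15)/2, (-17 + 17)/2)
  = (-5/2, 12/2, 0/2)
  = (-2.5, 6, 0)

(-2.5, 6, 0)


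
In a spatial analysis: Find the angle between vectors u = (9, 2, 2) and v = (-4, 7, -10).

u·v = 9·(-4) + 2·7 + 2·(-10) = -36 + 14 - 20 = -42
|u| = √(9² + 2² + 2²) = √89 ≈ 9.434
|v| = √((-4)² + 7² + (-10)²) = √165 ≈ 12.85
cos θ = (u·v)/(|u||v|) = -42/(9.434·12.85) ≈ -0.3466
θ = arccos(-0.3466) ≈ 110.3°

110.3°


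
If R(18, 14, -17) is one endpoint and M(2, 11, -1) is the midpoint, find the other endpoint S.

S = 2M - R
  = (2·2 - 18, 2·11 - 14, 2·(-1) - (-17))
  = (4 - 18, 22 - 14, -2 + 17)
  = (-14, 8, 15)

(-14, 8, 15)


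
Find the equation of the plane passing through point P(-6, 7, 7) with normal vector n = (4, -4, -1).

The plane through P with normal n = (a, b, c) satisfies n·(r - P) = 0,
i.e. ax + by + cz = a·x₀ + b·y₀ + c·z₀.
d = 4·(-6) + (-4)·7 + (-1)·7
  = -24 - 28 - 7
  = -59
Equation: 4x - 4y - z = -59

4x - 4y - z = -59


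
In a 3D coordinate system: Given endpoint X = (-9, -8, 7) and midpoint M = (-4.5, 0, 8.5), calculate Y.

Y = 2M - X
  = (2·(-4.5) - (-9), 2·0 - (-8), 2·8.5 - 7)
  = (-9 + 9, 0 + 8, 17 - 7)
  = (0, 8, 10)

(0, 8, 10)


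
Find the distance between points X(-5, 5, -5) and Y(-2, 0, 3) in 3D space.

d = √[(x₂-x₁)² + (y₂-y₁)² + (z₂-z₁)²]
  = √[3² + (-5)² + 8²]
  = √[9 + 25 + 64]
  = √98
  ≈ 9.899

9.899


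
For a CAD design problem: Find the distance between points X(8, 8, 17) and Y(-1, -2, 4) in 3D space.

d = √[(x₂-x₁)² + (y₂-y₁)² + (z₂-z₁)²]
  = √[(-9)² + (-10)² + (-13)²]
  = √[81 + 100 + 169]
  = √350
  ≈ 18.71

18.71


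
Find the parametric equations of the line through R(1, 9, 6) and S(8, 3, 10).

Direction vector d = S - R = (8 - 1, 3 - 9, 10 - 6) = (7, -6, 4)
Parametric form r = R + t·d:
x = 1 + 7t, y = 9 - 6t, z = 6 + 4t

x = 1 + 7t, y = 9 - 6t, z = 6 + 4t


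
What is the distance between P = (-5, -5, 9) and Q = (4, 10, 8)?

d = √[(x₂-x₁)² + (y₂-y₁)² + (z₂-z₁)²]
  = √[9² + 15² + (-1)²]
  = √[81 + 225 + 1]
  = √307
  ≈ 17.52

17.52


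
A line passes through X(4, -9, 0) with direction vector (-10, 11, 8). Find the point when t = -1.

P(t) = X + t·d
  = (4 + (-10)·(-1), -9 + 11·(-1), 0 + 8·(-1))
  = (4 + 10, -9 - 11, 0 - 8)
  = (14, -20, -8)

(14, -20, -8)


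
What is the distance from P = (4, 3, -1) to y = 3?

distance = |a·x₀ + b·y₀ + c·z₀ - d| / √(a² + b² + c²)
  = |0·4 + 1·3 + 0·(-1) - 3| / √(0² + 1² + 0²)
  = |0 + 3 + 0 - 3| / √(0 + 1 + 0)
  = |0| / √1
  = 0 / 1
  ≈ 0

0


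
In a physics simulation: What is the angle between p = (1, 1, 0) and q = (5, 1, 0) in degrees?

p·q = 1·5 + 1·1 + 0·0 = 5 + 1 + 0 = 6
|p| = √(1² + 1² + 0²) = √2 ≈ 1.414
|q| = √(5² + 1² + 0²) = √26 ≈ 5.099
cos θ = (p·q)/(|p||q|) = 6/(1.414·5.099) ≈ 0.8321
θ = arccos(0.8321) ≈ 33.69°

33.69°


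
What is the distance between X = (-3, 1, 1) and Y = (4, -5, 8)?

d = √[(x₂-x₁)² + (y₂-y₁)² + (z₂-z₁)²]
  = √[7² + (-6)² + 7²]
  = √[49 + 36 + 49]
  = √134
  ≈ 11.58

11.58


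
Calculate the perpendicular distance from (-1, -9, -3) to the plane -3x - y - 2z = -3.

distance = |a·x₀ + b·y₀ + c·z₀ - d| / √(a² + b² + c²)
  = |(-3)·(-1) + (-1)·(-9) + (-2)·(-3) - (-3)| / √((-3)² + (-1)² + (-2)²)
  = |3 + 9 + 6 + 3| / √(9 + 1 + 4)
  = |21| / √14
  = 21 / 3.742
  ≈ 5.612

5.612


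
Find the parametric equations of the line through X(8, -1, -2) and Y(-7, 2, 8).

Direction vector d = Y - X = (-7 - 8, 2 + 1, 8 + 2) = (-15, 3, 10)
Parametric form r = X + t·d:
x = 8 - 15t, y = -1 + 3t, z = -2 + 10t

x = 8 - 15t, y = -1 + 3t, z = -2 + 10t


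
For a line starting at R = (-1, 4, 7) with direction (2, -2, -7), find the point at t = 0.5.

P(t) = R + t·d
  = (-1 + 2·0.5, 4 + (-2)·0.5, 7 + (-7)·0.5)
  = (-1 + 1, 4 - 1, 7 - 3.5)
  = (0, 3, 3.5)

(0, 3, 3.5)


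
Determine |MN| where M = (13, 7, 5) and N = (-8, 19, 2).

d = √[(x₂-x₁)² + (y₂-y₁)² + (z₂-z₁)²]
  = √[(-21)² + 12² + (-3)²]
  = √[441 + 144 + 9]
  = √594
  ≈ 24.37

24.37


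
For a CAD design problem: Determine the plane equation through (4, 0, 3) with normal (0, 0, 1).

The plane through P with normal n = (a, b, c) satisfies n·(r - P) = 0,
i.e. ax + by + cz = a·x₀ + b·y₀ + c·z₀.
d = 0·4 + 0·0 + 1·3
  = 0 + 0 + 3
  = 3
Equation: z = 3

z = 3


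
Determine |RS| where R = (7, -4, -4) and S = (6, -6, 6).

d = √[(x₂-x₁)² + (y₂-y₁)² + (z₂-z₁)²]
  = √[(-1)² + (-2)² + 10²]
  = √[1 + 4 + 100]
  = √105
  ≈ 10.25

10.25


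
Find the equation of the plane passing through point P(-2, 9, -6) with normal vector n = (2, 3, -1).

The plane through P with normal n = (a, b, c) satisfies n·(r - P) = 0,
i.e. ax + by + cz = a·x₀ + b·y₀ + c·z₀.
d = 2·(-2) + 3·9 + (-1)·(-6)
  = -4 + 27 + 6
  = 29
Equation: 2x + 3y - z = 29

2x + 3y - z = 29


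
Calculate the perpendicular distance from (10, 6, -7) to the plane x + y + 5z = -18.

distance = |a·x₀ + b·y₀ + c·z₀ - d| / √(a² + b² + c²)
  = |1·10 + 1·6 + 5·(-7) - (-18)| / √(1² + 1² + 5²)
  = |10 + 6 - 35 + 18| / √(1 + 1 + 25)
  = |-1| / √27
  = 1 / 5.196
  ≈ 0.1925

0.1925


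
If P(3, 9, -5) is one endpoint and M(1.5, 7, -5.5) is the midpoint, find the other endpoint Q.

Q = 2M - P
  = (2·1.5 - 3, 2·7 - 9, 2·(-5.5) - (-5))
  = (3 - 3, 14 - 9, -11 + 5)
  = (0, 5, -6)

(0, 5, -6)


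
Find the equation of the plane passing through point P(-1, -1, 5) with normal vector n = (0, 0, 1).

The plane through P with normal n = (a, b, c) satisfies n·(r - P) = 0,
i.e. ax + by + cz = a·x₀ + b·y₀ + c·z₀.
d = 0·(-1) + 0·(-1) + 1·5
  = 0 + 0 + 5
  = 5
Equation: z = 5

z = 5


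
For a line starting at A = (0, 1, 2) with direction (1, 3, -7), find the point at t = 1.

P(t) = A + t·d
  = (0 + 1·1, 1 + 3·1, 2 + (-7)·1)
  = (0 + 1, 1 + 3, 2 - 7)
  = (1, 4, -5)

(1, 4, -5)


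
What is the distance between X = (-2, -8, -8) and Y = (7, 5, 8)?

d = √[(x₂-x₁)² + (y₂-y₁)² + (z₂-z₁)²]
  = √[9² + 13² + 16²]
  = √[81 + 169 + 256]
  = √506
  ≈ 22.49

22.49


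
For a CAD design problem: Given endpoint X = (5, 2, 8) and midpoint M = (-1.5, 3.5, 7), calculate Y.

Y = 2M - X
  = (2·(-1.5) - 5, 2·3.5 - 2, 2·7 - 8)
  = (-3 - 5, 7 - 2, 14 - 8)
  = (-8, 5, 6)

(-8, 5, 6)


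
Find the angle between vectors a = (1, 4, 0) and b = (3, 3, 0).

a·b = 1·3 + 4·3 + 0·0 = 3 + 12 + 0 = 15
|a| = √(1² + 4² + 0²) = √17 ≈ 4.123
|b| = √(3² + 3² + 0²) = √18 ≈ 4.243
cos θ = (a·b)/(|a||b|) = 15/(4.123·4.243) ≈ 0.8575
θ = arccos(0.8575) ≈ 30.96°

30.96°


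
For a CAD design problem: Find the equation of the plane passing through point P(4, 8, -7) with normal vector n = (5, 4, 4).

The plane through P with normal n = (a, b, c) satisfies n·(r - P) = 0,
i.e. ax + by + cz = a·x₀ + b·y₀ + c·z₀.
d = 5·4 + 4·8 + 4·(-7)
  = 20 + 32 - 28
  = 24
Equation: 5x + 4y + 4z = 24

5x + 4y + 4z = 24


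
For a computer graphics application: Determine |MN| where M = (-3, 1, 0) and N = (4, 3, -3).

d = √[(x₂-x₁)² + (y₂-y₁)² + (z₂-z₁)²]
  = √[7² + 2² + (-3)²]
  = √[49 + 4 + 9]
  = √62
  ≈ 7.874

7.874


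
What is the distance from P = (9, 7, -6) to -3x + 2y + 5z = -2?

distance = |a·x₀ + b·y₀ + c·z₀ - d| / √(a² + b² + c²)
  = |(-3)·9 + 2·7 + 5·(-6) - (-2)| / √((-3)² + 2² + 5²)
  = |-27 + 14 - 30 + 2| / √(9 + 4 + 25)
  = |-41| / √38
  = 41 / 6.164
  ≈ 6.651

6.651


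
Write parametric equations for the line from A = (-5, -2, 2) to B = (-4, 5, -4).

Direction vector d = B - A = (-4 + 5, 5 + 2, -4 - 2) = (1, 7, -6)
Parametric form r = A + t·d:
x = -5 + t, y = -2 + 7t, z = 2 - 6t

x = -5 + t, y = -2 + 7t, z = 2 - 6t


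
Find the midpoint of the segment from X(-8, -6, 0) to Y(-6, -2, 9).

M = ((x₁+x₂)/2, (y₁+y₂)/2, (z₁+z₂)/2)
  = ((-8 - 6)/2, (-6 - 2)/2, (0 + 9)/2)
  = (-14/2, -8/2, 9/2)
  = (-7, -4, 4.5)

(-7, -4, 4.5)


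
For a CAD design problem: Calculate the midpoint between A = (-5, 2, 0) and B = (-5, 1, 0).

M = ((x₁+x₂)/2, (y₁+y₂)/2, (z₁+z₂)/2)
  = ((-5 - 5)/2, (2 + 1)/2, (0 + 0)/2)
  = (-10/2, 3/2, 0/2)
  = (-5, 1.5, 0)

(-5, 1.5, 0)


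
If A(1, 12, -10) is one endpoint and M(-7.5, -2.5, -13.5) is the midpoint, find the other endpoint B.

B = 2M - A
  = (2·(-7.5) - 1, 2·(-2.5) - 12, 2·(-13.5) - (-10))
  = (-15 - 1, -5 - 12, -27 + 10)
  = (-16, -17, -17)

(-16, -17, -17)


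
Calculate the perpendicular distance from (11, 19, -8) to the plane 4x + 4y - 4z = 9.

distance = |a·x₀ + b·y₀ + c·z₀ - d| / √(a² + b² + c²)
  = |4·11 + 4·19 + (-4)·(-8) - 9| / √(4² + 4² + (-4)²)
  = |44 + 76 + 32 - 9| / √(16 + 16 + 16)
  = |143| / √48
  = 143 / 6.928
  ≈ 20.64

20.64


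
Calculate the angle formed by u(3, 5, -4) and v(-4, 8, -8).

u·v = 3·(-4) + 5·8 + (-4)·(-8) = -12 + 40 + 32 = 60
|u| = √(3² + 5² + (-4)²) = √50 ≈ 7.071
|v| = √((-4)² + 8² + (-8)²) = √144 ≈ 12
cos θ = (u·v)/(|u||v|) = 60/(7.071·12) ≈ 0.7071
θ = arccos(0.7071) ≈ 45°

45°


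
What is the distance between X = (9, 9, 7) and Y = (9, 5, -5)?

d = √[(x₂-x₁)² + (y₂-y₁)² + (z₂-z₁)²]
  = √[0² + (-4)² + (-12)²]
  = √[0 + 16 + 144]
  = √160
  ≈ 12.65

12.65


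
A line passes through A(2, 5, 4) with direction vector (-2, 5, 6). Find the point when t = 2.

P(t) = A + t·d
  = (2 + (-2)·2, 5 + 5·2, 4 + 6·2)
  = (2 - 4, 5 + 10, 4 + 12)
  = (-2, 15, 16)

(-2, 15, 16)


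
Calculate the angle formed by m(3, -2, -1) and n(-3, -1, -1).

m·n = 3·(-3) + (-2)·(-1) + (-1)·(-1) = -9 + 2 + 1 = -6
|m| = √(3² + (-2)² + (-1)²) = √14 ≈ 3.742
|n| = √((-3)² + (-1)² + (-1)²) = √11 ≈ 3.317
cos θ = (m·n)/(|m||n|) = -6/(3.742·3.317) ≈ -0.4835
θ = arccos(-0.4835) ≈ 118.9°

118.9°


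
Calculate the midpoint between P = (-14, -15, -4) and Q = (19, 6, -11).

M = ((x₁+x₂)/2, (y₁+y₂)/2, (z₁+z₂)/2)
  = ((-14 + 19)/2, (-15 + 6)/2, (-4 - 11)/2)
  = (5/2, -9/2, -15/2)
  = (2.5, -4.5, -7.5)

(2.5, -4.5, -7.5)


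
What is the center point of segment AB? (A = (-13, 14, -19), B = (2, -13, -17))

M = ((x₁+x₂)/2, (y₁+y₂)/2, (z₁+z₂)/2)
  = ((-13 + 2)/2, (14 - 13)/2, (-19 - 17)/2)
  = (-11/2, 1/2, -36/2)
  = (-5.5, 0.5, -18)

(-5.5, 0.5, -18)


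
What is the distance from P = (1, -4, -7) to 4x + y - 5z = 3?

distance = |a·x₀ + b·y₀ + c·z₀ - d| / √(a² + b² + c²)
  = |4·1 + 1·(-4) + (-5)·(-7) - 3| / √(4² + 1² + (-5)²)
  = |4 - 4 + 35 - 3| / √(16 + 1 + 25)
  = |32| / √42
  = 32 / 6.481
  ≈ 4.938

4.938


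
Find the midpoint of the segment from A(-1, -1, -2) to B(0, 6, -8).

M = ((x₁+x₂)/2, (y₁+y₂)/2, (z₁+z₂)/2)
  = ((-1 + 0)/2, (-1 + 6)/2, (-2 - 8)/2)
  = (-1/2, 5/2, -10/2)
  = (-0.5, 2.5, -5)

(-0.5, 2.5, -5)


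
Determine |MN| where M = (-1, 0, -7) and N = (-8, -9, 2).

d = √[(x₂-x₁)² + (y₂-y₁)² + (z₂-z₁)²]
  = √[(-7)² + (-9)² + 9²]
  = √[49 + 81 + 81]
  = √211
  ≈ 14.53

14.53


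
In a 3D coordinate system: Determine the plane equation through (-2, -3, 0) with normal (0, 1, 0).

The plane through P with normal n = (a, b, c) satisfies n·(r - P) = 0,
i.e. ax + by + cz = a·x₀ + b·y₀ + c·z₀.
d = 0·(-2) + 1·(-3) + 0·0
  = 0 - 3 + 0
  = -3
Equation: y = -3

y = -3


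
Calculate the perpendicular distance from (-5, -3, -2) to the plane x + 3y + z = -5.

distance = |a·x₀ + b·y₀ + c·z₀ - d| / √(a² + b² + c²)
  = |1·(-5) + 3·(-3) + 1·(-2) - (-5)| / √(1² + 3² + 1²)
  = |-5 - 9 - 2 + 5| / √(1 + 9 + 1)
  = |-11| / √11
  = 11 / 3.317
  ≈ 3.317

3.317


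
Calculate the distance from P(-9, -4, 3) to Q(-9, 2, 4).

d = √[(x₂-x₁)² + (y₂-y₁)² + (z₂-z₁)²]
  = √[0² + 6² + 1²]
  = √[0 + 36 + 1]
  = √37
  ≈ 6.083

6.083


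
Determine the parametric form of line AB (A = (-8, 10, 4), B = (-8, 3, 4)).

Direction vector d = B - A = (-8 + 8, 3 - 10, 4 - 4) = (0, -7, 0)
Parametric form r = A + t·d:
x = -8, y = 10 - 7t, z = 4

x = -8, y = 10 - 7t, z = 4


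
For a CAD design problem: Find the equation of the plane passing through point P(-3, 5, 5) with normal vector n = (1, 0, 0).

The plane through P with normal n = (a, b, c) satisfies n·(r - P) = 0,
i.e. ax + by + cz = a·x₀ + b·y₀ + c·z₀.
d = 1·(-3) + 0·5 + 0·5
  = -3 + 0 + 0
  = -3
Equation: x = -3

x = -3


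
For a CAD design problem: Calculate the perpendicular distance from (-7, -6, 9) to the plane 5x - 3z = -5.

distance = |a·x₀ + b·y₀ + c·z₀ - d| / √(a² + b² + c²)
  = |5·(-7) + 0·(-6) + (-3)·9 - (-5)| / √(5² + 0² + (-3)²)
  = |-35 + 0 - 27 + 5| / √(25 + 0 + 9)
  = |-57| / √34
  = 57 / 5.831
  ≈ 9.775

9.775


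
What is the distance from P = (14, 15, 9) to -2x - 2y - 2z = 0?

distance = |a·x₀ + b·y₀ + c·z₀ - d| / √(a² + b² + c²)
  = |(-2)·14 + (-2)·15 + (-2)·9 - 0| / √((-2)² + (-2)² + (-2)²)
  = |-28 - 30 - 18 + 0| / √(4 + 4 + 4)
  = |-76| / √12
  = 76 / 3.464
  ≈ 21.94

21.94


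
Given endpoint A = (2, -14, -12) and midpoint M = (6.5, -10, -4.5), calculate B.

B = 2M - A
  = (2·6.5 - 2, 2·(-10) - (-14), 2·(-4.5) - (-12))
  = (13 - 2, -20 + 14, -9 + 12)
  = (11, -6, 3)

(11, -6, 3)


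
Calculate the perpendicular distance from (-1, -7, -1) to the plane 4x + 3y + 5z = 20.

distance = |a·x₀ + b·y₀ + c·z₀ - d| / √(a² + b² + c²)
  = |4·(-1) + 3·(-7) + 5·(-1) - 20| / √(4² + 3² + 5²)
  = |-4 - 21 - 5 - 20| / √(16 + 9 + 25)
  = |-50| / √50
  = 50 / 7.071
  ≈ 7.071

7.071


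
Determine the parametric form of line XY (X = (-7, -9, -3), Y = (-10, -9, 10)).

Direction vector d = Y - X = (-10 + 7, -9 + 9, 10 + 3) = (-3, 0, 13)
Parametric form r = X + t·d:
x = -7 - 3t, y = -9, z = -3 + 13t

x = -7 - 3t, y = -9, z = -3 + 13t


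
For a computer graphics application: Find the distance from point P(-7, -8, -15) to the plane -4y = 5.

distance = |a·x₀ + b·y₀ + c·z₀ - d| / √(a² + b² + c²)
  = |0·(-7) + (-4)·(-8) + 0·(-15) - 5| / √(0² + (-4)² + 0²)
  = |0 + 32 + 0 - 5| / √(0 + 16 + 0)
  = |27| / √16
  = 27 / 4
  ≈ 6.75

6.75


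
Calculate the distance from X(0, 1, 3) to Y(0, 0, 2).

d = √[(x₂-x₁)² + (y₂-y₁)² + (z₂-z₁)²]
  = √[0² + (-1)² + (-1)²]
  = √[0 + 1 + 1]
  = √2
  ≈ 1.414

1.414


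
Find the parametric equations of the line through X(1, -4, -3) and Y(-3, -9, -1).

Direction vector d = Y - X = (-3 - 1, -9 + 4, -1 + 3) = (-4, -5, 2)
Parametric form r = X + t·d:
x = 1 - 4t, y = -4 - 5t, z = -3 + 2t

x = 1 - 4t, y = -4 - 5t, z = -3 + 2t


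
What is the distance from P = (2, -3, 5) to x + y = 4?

distance = |a·x₀ + b·y₀ + c·z₀ - d| / √(a² + b² + c²)
  = |1·2 + 1·(-3) + 0·5 - 4| / √(1² + 1² + 0²)
  = |2 - 3 + 0 - 4| / √(1 + 1 + 0)
  = |-5| / √2
  = 5 / 1.414
  ≈ 3.536

3.536


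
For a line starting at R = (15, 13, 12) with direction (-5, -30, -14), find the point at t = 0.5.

P(t) = R + t·d
  = (15 + (-5)·0.5, 13 + (-30)·0.5, 12 + (-14)·0.5)
  = (15 - 2.5, 13 - 15, 12 - 7)
  = (12.5, -2, 5)

(12.5, -2, 5)


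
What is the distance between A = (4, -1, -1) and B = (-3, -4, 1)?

d = √[(x₂-x₁)² + (y₂-y₁)² + (z₂-z₁)²]
  = √[(-7)² + (-3)² + 2²]
  = √[49 + 9 + 4]
  = √62
  ≈ 7.874

7.874


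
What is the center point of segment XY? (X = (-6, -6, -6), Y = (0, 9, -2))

M = ((x₁+x₂)/2, (y₁+y₂)/2, (z₁+z₂)/2)
  = ((-6 + 0)/2, (-6 + 9)/2, (-6 - 2)/2)
  = (-6/2, 3/2, -8/2)
  = (-3, 1.5, -4)

(-3, 1.5, -4)


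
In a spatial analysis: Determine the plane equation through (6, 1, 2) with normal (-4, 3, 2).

The plane through P with normal n = (a, b, c) satisfies n·(r - P) = 0,
i.e. ax + by + cz = a·x₀ + b·y₀ + c·z₀.
d = (-4)·6 + 3·1 + 2·2
  = -24 + 3 + 4
  = -17
Equation: -4x + 3y + 2z = -17

-4x + 3y + 2z = -17


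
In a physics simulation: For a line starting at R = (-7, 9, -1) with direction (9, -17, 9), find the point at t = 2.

P(t) = R + t·d
  = (-7 + 9·2, 9 + (-17)·2, -1 + 9·2)
  = (-7 + 18, 9 - 34, -1 + 18)
  = (11, -25, 17)

(11, -25, 17)


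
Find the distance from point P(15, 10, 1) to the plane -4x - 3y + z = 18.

distance = |a·x₀ + b·y₀ + c·z₀ - d| / √(a² + b² + c²)
  = |(-4)·15 + (-3)·10 + 1·1 - 18| / √((-4)² + (-3)² + 1²)
  = |-60 - 30 + 1 - 18| / √(16 + 9 + 1)
  = |-107| / √26
  = 107 / 5.099
  ≈ 20.98

20.98


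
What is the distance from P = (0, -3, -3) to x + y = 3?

distance = |a·x₀ + b·y₀ + c·z₀ - d| / √(a² + b² + c²)
  = |1·0 + 1·(-3) + 0·(-3) - 3| / √(1² + 1² + 0²)
  = |0 - 3 + 0 - 3| / √(1 + 1 + 0)
  = |-6| / √2
  = 6 / 1.414
  ≈ 4.243

4.243


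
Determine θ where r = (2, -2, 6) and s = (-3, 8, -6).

r·s = 2·(-3) + (-2)·8 + 6·(-6) = -6 - 16 - 36 = -58
|r| = √(2² + (-2)² + 6²) = √44 ≈ 6.633
|s| = √((-3)² + 8² + (-6)²) = √109 ≈ 10.44
cos θ = (r·s)/(|r||s|) = -58/(6.633·10.44) ≈ -0.8375
θ = arccos(-0.8375) ≈ 146.9°

146.9°


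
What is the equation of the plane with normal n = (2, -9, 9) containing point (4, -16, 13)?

The plane through P with normal n = (a, b, c) satisfies n·(r - P) = 0,
i.e. ax + by + cz = a·x₀ + b·y₀ + c·z₀.
d = 2·4 + (-9)·(-16) + 9·13
  = 8 + 144 + 117
  = 269
Equation: 2x - 9y + 9z = 269

2x - 9y + 9z = 269


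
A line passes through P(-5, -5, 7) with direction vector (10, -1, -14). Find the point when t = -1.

P(t) = P + t·d
  = (-5 + 10·(-1), -5 + (-1)·(-1), 7 + (-14)·(-1))
  = (-5 - 10, -5 + 1, 7 + 14)
  = (-15, -4, 21)

(-15, -4, 21)


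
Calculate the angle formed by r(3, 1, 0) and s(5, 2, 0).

r·s = 3·5 + 1·2 + 0·0 = 15 + 2 + 0 = 17
|r| = √(3² + 1² + 0²) = √10 ≈ 3.162
|s| = √(5² + 2² + 0²) = √29 ≈ 5.385
cos θ = (r·s)/(|r||s|) = 17/(3.162·5.385) ≈ 0.9983
θ = arccos(0.9983) ≈ 3.366°

3.366°


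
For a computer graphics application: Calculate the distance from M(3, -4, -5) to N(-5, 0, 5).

d = √[(x₂-x₁)² + (y₂-y₁)² + (z₂-z₁)²]
  = √[(-8)² + 4² + 10²]
  = √[64 + 16 + 100]
  = √180
  ≈ 13.42

13.42


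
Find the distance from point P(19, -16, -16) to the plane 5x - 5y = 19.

distance = |a·x₀ + b·y₀ + c·z₀ - d| / √(a² + b² + c²)
  = |5·19 + (-5)·(-16) + 0·(-16) - 19| / √(5² + (-5)² + 0²)
  = |95 + 80 + 0 - 19| / √(25 + 25 + 0)
  = |156| / √50
  = 156 / 7.071
  ≈ 22.06

22.06


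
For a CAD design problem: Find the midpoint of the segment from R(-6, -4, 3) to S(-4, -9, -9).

M = ((x₁+x₂)/2, (y₁+y₂)/2, (z₁+z₂)/2)
  = ((-6 - 4)/2, (-4 - 9)/2, (3 - 9)/2)
  = (-10/2, -13/2, -6/2)
  = (-5, -6.5, -3)

(-5, -6.5, -3)


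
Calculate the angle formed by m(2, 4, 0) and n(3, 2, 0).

m·n = 2·3 + 4·2 + 0·0 = 6 + 8 + 0 = 14
|m| = √(2² + 4² + 0²) = √20 ≈ 4.472
|n| = √(3² + 2² + 0²) = √13 ≈ 3.606
cos θ = (m·n)/(|m||n|) = 14/(4.472·3.606) ≈ 0.8682
θ = arccos(0.8682) ≈ 29.74°

29.74°


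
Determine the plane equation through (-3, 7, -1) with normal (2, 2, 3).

The plane through P with normal n = (a, b, c) satisfies n·(r - P) = 0,
i.e. ax + by + cz = a·x₀ + b·y₀ + c·z₀.
d = 2·(-3) + 2·7 + 3·(-1)
  = -6 + 14 - 3
  = 5
Equation: 2x + 2y + 3z = 5

2x + 2y + 3z = 5


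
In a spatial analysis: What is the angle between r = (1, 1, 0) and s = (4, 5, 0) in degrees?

r·s = 1·4 + 1·5 + 0·0 = 4 + 5 + 0 = 9
|r| = √(1² + 1² + 0²) = √2 ≈ 1.414
|s| = √(4² + 5² + 0²) = √41 ≈ 6.403
cos θ = (r·s)/(|r||s|) = 9/(1.414·6.403) ≈ 0.9939
θ = arccos(0.9939) ≈ 6.34°

6.34°


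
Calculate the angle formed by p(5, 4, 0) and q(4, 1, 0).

p·q = 5·4 + 4·1 + 0·0 = 20 + 4 + 0 = 24
|p| = √(5² + 4² + 0²) = √41 ≈ 6.403
|q| = √(4² + 1² + 0²) = √17 ≈ 4.123
cos θ = (p·q)/(|p||q|) = 24/(6.403·4.123) ≈ 0.9091
θ = arccos(0.9091) ≈ 24.62°

24.62°


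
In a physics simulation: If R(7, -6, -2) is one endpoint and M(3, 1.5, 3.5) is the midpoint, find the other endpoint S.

S = 2M - R
  = (2·3 - 7, 2·1.5 - (-6), 2·3.5 - (-2))
  = (6 - 7, 3 + 6, 7 + 2)
  = (-1, 9, 9)

(-1, 9, 9)


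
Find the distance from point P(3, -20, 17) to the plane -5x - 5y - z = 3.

distance = |a·x₀ + b·y₀ + c·z₀ - d| / √(a² + b² + c²)
  = |(-5)·3 + (-5)·(-20) + (-1)·17 - 3| / √((-5)² + (-5)² + (-1)²)
  = |-15 + 100 - 17 - 3| / √(25 + 25 + 1)
  = |65| / √51
  = 65 / 7.141
  ≈ 9.102

9.102


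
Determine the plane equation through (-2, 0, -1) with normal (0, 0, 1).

The plane through P with normal n = (a, b, c) satisfies n·(r - P) = 0,
i.e. ax + by + cz = a·x₀ + b·y₀ + c·z₀.
d = 0·(-2) + 0·0 + 1·(-1)
  = 0 + 0 - 1
  = -1
Equation: z = -1

z = -1


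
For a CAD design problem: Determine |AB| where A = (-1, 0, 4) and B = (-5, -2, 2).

d = √[(x₂-x₁)² + (y₂-y₁)² + (z₂-z₁)²]
  = √[(-4)² + (-2)² + (-2)²]
  = √[16 + 4 + 4]
  = √24
  ≈ 4.899

4.899


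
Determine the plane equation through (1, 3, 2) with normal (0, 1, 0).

The plane through P with normal n = (a, b, c) satisfies n·(r - P) = 0,
i.e. ax + by + cz = a·x₀ + b·y₀ + c·z₀.
d = 0·1 + 1·3 + 0·2
  = 0 + 3 + 0
  = 3
Equation: y = 3

y = 3


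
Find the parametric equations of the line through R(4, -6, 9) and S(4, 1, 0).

Direction vector d = S - R = (4 - 4, 1 + 6, 0 - 9) = (0, 7, -9)
Parametric form r = R + t·d:
x = 4, y = -6 + 7t, z = 9 - 9t

x = 4, y = -6 + 7t, z = 9 - 9t


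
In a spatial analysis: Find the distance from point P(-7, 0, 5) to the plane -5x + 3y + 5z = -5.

distance = |a·x₀ + b·y₀ + c·z₀ - d| / √(a² + b² + c²)
  = |(-5)·(-7) + 3·0 + 5·5 - (-5)| / √((-5)² + 3² + 5²)
  = |35 + 0 + 25 + 5| / √(25 + 9 + 25)
  = |65| / √59
  = 65 / 7.681
  ≈ 8.462

8.462


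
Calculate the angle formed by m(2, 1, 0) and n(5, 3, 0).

m·n = 2·5 + 1·3 + 0·0 = 10 + 3 + 0 = 13
|m| = √(2² + 1² + 0²) = √5 ≈ 2.236
|n| = √(5² + 3² + 0²) = √34 ≈ 5.831
cos θ = (m·n)/(|m||n|) = 13/(2.236·5.831) ≈ 0.9971
θ = arccos(0.9971) ≈ 4.399°

4.399°


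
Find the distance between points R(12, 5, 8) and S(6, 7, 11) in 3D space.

d = √[(x₂-x₁)² + (y₂-y₁)² + (z₂-z₁)²]
  = √[(-6)² + 2² + 3²]
  = √[36 + 4 + 9]
  = √49
  ≈ 7

7


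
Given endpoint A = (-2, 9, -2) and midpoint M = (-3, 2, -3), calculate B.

B = 2M - A
  = (2·(-3) - (-2), 2·2 - 9, 2·(-3) - (-2))
  = (-6 + 2, 4 - 9, -6 + 2)
  = (-4, -5, -4)

(-4, -5, -4)


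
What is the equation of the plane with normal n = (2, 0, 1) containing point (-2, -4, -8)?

The plane through P with normal n = (a, b, c) satisfies n·(r - P) = 0,
i.e. ax + by + cz = a·x₀ + b·y₀ + c·z₀.
d = 2·(-2) + 0·(-4) + 1·(-8)
  = -4 + 0 - 8
  = -12
Equation: 2x + z = -12

2x + z = -12


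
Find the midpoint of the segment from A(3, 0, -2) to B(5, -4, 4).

M = ((x₁+x₂)/2, (y₁+y₂)/2, (z₁+z₂)/2)
  = ((3 + 5)/2, (0 - 4)/2, (-2 + 4)/2)
  = (8/2, -4/2, 2/2)
  = (4, -2, 1)

(4, -2, 1)


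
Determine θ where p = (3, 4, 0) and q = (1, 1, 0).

p·q = 3·1 + 4·1 + 0·0 = 3 + 4 + 0 = 7
|p| = √(3² + 4² + 0²) = √25 ≈ 5
|q| = √(1² + 1² + 0²) = √2 ≈ 1.414
cos θ = (p·q)/(|p||q|) = 7/(5·1.414) ≈ 0.9899
θ = arccos(0.9899) ≈ 8.13°

8.13°


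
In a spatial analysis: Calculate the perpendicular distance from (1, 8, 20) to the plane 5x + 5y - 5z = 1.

distance = |a·x₀ + b·y₀ + c·z₀ - d| / √(a² + b² + c²)
  = |5·1 + 5·8 + (-5)·20 - 1| / √(5² + 5² + (-5)²)
  = |5 + 40 - 100 - 1| / √(25 + 25 + 25)
  = |-56| / √75
  = 56 / 8.66
  ≈ 6.466

6.466


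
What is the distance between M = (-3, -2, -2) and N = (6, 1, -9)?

d = √[(x₂-x₁)² + (y₂-y₁)² + (z₂-z₁)²]
  = √[9² + 3² + (-7)²]
  = √[81 + 9 + 49]
  = √139
  ≈ 11.79

11.79


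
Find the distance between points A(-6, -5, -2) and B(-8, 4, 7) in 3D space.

d = √[(x₂-x₁)² + (y₂-y₁)² + (z₂-z₁)²]
  = √[(-2)² + 9² + 9²]
  = √[4 + 81 + 81]
  = √166
  ≈ 12.88

12.88


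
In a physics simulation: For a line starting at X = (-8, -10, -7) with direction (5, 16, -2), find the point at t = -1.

P(t) = X + t·d
  = (-8 + 5·(-1), -10 + 16·(-1), -7 + (-2)·(-1))
  = (-8 - 5, -10 - 16, -7 + 2)
  = (-13, -26, -5)

(-13, -26, -5)


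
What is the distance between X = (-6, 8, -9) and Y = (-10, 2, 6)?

d = √[(x₂-x₁)² + (y₂-y₁)² + (z₂-z₁)²]
  = √[(-4)² + (-6)² + 15²]
  = √[16 + 36 + 225]
  = √277
  ≈ 16.64

16.64


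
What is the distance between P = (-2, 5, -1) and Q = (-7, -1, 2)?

d = √[(x₂-x₁)² + (y₂-y₁)² + (z₂-z₁)²]
  = √[(-5)² + (-6)² + 3²]
  = √[25 + 36 + 9]
  = √70
  ≈ 8.367

8.367
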